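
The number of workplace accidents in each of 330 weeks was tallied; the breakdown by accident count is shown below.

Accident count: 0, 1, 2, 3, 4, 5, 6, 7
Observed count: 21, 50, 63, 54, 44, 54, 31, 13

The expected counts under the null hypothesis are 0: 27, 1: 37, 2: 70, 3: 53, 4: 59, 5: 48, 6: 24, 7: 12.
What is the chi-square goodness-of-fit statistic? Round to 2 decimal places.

cat         O        E   (O−E)²/E
0          21       27      1.333
1          50       37      4.568
2          63       70      0.700
3          54       53      0.019
4          44       59      3.814
5          54       48      0.750
6          31       24      2.042
7          13       12      0.083
Sum = 13.31

13.31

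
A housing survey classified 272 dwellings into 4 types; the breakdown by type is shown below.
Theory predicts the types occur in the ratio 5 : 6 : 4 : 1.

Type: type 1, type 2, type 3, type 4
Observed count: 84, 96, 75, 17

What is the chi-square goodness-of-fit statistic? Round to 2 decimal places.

Ratio total = 16. Expected counts: 272×5/16 = 85, 272×6/16 = 102, 272×4/16 = 68, 272×1/16 = 17.
cat         O        E   (O−E)²/E
type 1     84       85      0.012
type 2     96      102      0.353
type 3     75       68      0.721
type 4     17       17      0.000
Sum = 1.09

1.09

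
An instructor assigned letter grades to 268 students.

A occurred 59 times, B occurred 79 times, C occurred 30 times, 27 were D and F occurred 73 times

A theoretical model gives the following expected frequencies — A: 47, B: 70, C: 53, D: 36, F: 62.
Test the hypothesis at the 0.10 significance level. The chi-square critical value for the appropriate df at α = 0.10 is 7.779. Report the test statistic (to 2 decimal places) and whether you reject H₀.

18.40; reject

A: (59 − 47)²/47 = 144/47 = 3.064
B: (79 − 70)²/70 = 81/70 = 1.157
C: (30 − 53)²/53 = 529/53 = 9.981
D: (27 − 36)²/36 = 81/36 = 2.250
F: (73 − 62)²/62 = 121/62 = 1.952
Sum = 18.40
df = 4. Since 18.40 > 7.779, we reject H₀.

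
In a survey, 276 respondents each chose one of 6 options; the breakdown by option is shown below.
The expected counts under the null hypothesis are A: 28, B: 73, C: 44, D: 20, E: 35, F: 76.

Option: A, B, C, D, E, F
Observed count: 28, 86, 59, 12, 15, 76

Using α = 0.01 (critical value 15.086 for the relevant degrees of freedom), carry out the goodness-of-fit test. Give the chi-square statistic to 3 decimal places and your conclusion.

cat         O        E   (O−E)²/E
A          28       28     0.0000
B          86       73     2.3151
C          59       44     5.1136
D          12       20     3.2000
E          15       35    11.4286
F          76       76     0.0000
Sum = 22.057
df = 5. Since 22.057 > 15.086, we reject H₀.

22.057; reject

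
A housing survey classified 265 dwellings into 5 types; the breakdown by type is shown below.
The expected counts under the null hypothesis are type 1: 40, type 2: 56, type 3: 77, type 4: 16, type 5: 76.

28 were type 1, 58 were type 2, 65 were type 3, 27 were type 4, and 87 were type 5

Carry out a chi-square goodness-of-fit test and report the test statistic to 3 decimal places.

14.696

cat         O        E   (O−E)²/E
type 1     28       40     3.6000
type 2     58       56     0.0714
type 3     65       77     1.8701
type 4     27       16     7.5625
type 5     87       76     1.5921
Sum = 14.696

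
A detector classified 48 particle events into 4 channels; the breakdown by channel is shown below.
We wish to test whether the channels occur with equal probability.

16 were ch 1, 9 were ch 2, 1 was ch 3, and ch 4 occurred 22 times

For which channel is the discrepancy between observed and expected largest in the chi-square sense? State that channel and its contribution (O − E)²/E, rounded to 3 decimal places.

Under H₀ each category has probability 1/4, so each expected count is 48/4 = 12.
cat         O        E   (O−E)²/E
ch 1       16       12     1.3333
ch 2        9       12     0.7500
ch 3        1       12    10.0833
ch 4       22       12     8.3333
The largest term is for ch 3: 10.083.

ch 3, 10.083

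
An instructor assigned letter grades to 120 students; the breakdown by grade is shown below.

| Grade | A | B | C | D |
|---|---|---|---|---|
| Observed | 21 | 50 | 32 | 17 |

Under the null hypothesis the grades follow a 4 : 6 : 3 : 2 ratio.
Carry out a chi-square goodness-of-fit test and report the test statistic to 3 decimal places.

6.594

Ratio total = 15. Expected counts: 120×4/15 = 32, 120×6/15 = 48, 120×3/15 = 24, 120×2/15 = 16.
χ² = (21−32)²/32 + (50−48)²/48 + (32−24)²/24 + (17−16)²/16
   = 3.7813 + 0.0833 + 2.6667 + 0.0625
Sum = 6.594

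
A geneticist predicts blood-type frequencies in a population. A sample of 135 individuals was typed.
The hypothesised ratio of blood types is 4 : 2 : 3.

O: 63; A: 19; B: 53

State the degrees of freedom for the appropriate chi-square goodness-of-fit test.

There are k = 3 categories and no parameters were estimated from the data, so df = 3 − 1 = 2.

2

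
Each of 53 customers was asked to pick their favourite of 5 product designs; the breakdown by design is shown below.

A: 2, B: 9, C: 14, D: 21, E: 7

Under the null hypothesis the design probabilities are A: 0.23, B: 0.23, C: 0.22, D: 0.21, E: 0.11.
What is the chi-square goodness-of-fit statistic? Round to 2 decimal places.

Expected counts E_i = n·p_i: 53×0.23 = 12.19, 53×0.23 = 12.19, 53×0.22 = 11.66, 53×0.21 = 11.13, 53×0.11 = 5.83.
cat         O        E   (O−E)²/E
A           2    12.19      8.518
B           9    12.19      0.835
C          14    11.66      0.470
D          21    11.13      8.753
E           7     5.83      0.235
Sum = 18.81

18.81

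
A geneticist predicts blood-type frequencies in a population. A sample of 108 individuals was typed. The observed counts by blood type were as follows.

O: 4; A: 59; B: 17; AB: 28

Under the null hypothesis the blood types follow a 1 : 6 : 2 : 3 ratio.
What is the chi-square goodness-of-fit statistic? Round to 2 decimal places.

Ratio total = 12. Expected counts: 108×1/12 = 9, 108×6/12 = 54, 108×2/12 = 18, 108×3/12 = 27.
O: (4 − 9)²/9 = 25/9 = 2.778
A: (59 − 54)²/54 = 25/54 = 0.463
B: (17 − 18)²/18 = 1/18 = 0.056
AB: (28 − 27)²/27 = 1/27 = 0.037
Sum = 3.33

3.33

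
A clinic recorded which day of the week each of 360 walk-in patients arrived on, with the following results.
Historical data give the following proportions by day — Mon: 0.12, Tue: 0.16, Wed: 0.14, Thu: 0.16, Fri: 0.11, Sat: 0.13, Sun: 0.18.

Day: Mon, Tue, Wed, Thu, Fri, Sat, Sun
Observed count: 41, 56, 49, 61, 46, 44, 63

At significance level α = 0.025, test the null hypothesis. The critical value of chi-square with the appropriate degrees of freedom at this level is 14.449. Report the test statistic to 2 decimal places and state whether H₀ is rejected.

Expected counts E_i = n·p_i: 360×0.12 = 43.2, 360×0.16 = 57.6, 360×0.14 = 50.4, 360×0.16 = 57.6, 360×0.11 = 39.6, 360×0.13 = 46.8, 360×0.18 = 64.8.
cat         O        E   (O−E)²/E
Mon        41     43.2      0.112
Tue        56     57.6      0.044
Wed        49     50.4      0.039
Thu        61     57.6      0.201
Fri        46     39.6      1.034
Sat        44     46.8      0.168
Sun        63     64.8      0.050
Sum = 1.65
df = 6. Since 1.65 < 14.449, we do not reject H₀.

1.65; do not reject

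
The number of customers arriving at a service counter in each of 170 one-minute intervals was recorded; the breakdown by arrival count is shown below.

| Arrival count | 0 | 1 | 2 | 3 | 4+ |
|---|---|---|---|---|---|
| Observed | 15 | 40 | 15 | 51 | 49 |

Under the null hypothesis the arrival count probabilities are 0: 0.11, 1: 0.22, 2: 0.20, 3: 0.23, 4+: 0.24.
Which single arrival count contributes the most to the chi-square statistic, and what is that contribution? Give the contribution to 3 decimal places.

Expected counts E_i = n·p_i: 170×0.11 = 18.7, 170×0.22 = 37.4, 170×0.20 = 34, 170×0.23 = 39.1, 170×0.24 = 40.8.
0: (15 − 18.7)²/18.7 = 13.69/18.7 = 0.7321
1: (40 − 37.4)²/37.4 = 6.76/37.4 = 0.1807
2: (15 − 34)²/34 = 361/34 = 10.6176
3: (51 − 39.1)²/39.1 = 141.61/39.1 = 3.6217
4+: (49 − 40.8)²/40.8 = 67.24/40.8 = 1.6480
The largest term is for 2: 10.618.

2, 10.618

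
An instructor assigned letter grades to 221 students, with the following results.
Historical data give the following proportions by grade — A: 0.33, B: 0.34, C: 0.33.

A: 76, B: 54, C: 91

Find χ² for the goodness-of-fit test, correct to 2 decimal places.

10.55

Expected counts E_i = n·p_i: 221×0.33 = 72.93, 221×0.34 = 75.14, 221×0.33 = 72.93.
χ² = (76−72.93)²/72.93 + (54−75.14)²/75.14 + (91−72.93)²/72.93
   = 0.129 + 5.948 + 4.477
Sum = 10.55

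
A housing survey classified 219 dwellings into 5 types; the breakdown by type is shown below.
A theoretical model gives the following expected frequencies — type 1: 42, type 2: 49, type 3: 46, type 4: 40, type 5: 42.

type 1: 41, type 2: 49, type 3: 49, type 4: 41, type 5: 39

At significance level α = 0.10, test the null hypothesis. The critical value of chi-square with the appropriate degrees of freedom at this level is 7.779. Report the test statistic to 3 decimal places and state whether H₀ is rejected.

0.459; do not reject

χ² = (41−42)²/42 + (49−49)²/49 + (49−46)²/46 + (41−40)²/40 + (39−42)²/42
   = 0.0238 + 0.0000 + 0.1957 + 0.0250 + 0.2143
Sum = 0.459
df = 4. Since 0.459 < 7.779, we do not reject H₀.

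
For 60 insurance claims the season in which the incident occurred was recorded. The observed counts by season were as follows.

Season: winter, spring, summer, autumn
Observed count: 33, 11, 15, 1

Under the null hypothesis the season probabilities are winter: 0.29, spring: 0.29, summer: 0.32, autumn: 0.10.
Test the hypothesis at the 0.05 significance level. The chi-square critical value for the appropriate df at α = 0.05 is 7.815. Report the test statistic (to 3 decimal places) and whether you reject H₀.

21.426; reject

Expected counts E_i = n·p_i: 60×0.29 = 17.4, 60×0.29 = 17.4, 60×0.32 = 19.2, 60×0.10 = 6.
cat         O        E   (O−E)²/E
winter     33     17.4    13.9862
spring     11     17.4     2.3540
summer     15     19.2     0.9188
autumn      1        6     4.1667
Sum = 21.426
df = 3. Since 21.426 > 7.815, we reject H₀.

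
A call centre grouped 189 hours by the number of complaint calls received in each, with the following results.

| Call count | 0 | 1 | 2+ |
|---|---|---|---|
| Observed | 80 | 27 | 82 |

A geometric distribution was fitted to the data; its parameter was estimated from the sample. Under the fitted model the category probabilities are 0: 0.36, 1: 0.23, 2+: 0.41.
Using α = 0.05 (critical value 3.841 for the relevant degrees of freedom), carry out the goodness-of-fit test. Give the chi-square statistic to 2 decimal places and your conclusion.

8.60; reject

Expected counts E_i = n·p_i: 189×0.36 = 68.04, 189×0.23 = 43.47, 189×0.41 = 77.49.
0: (80 − 68.04)²/68.04 = 143.0416/68.04 = 2.102
1: (27 − 43.47)²/43.47 = 271.2609/43.47 = 6.240
2+: (82 − 77.49)²/77.49 = 20.3401/77.49 = 0.262
Sum = 8.60
df = 1. Since 8.60 > 3.841, we reject H₀.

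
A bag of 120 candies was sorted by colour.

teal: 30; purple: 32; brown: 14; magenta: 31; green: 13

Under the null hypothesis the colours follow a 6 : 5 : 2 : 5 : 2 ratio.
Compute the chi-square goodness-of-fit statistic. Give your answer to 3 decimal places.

Ratio total = 20. Expected counts: 120×6/20 = 36, 120×5/20 = 30, 120×2/20 = 12, 120×5/20 = 30, 120×2/20 = 12.
teal: (30 − 36)²/36 = 36/36 = 1.0000
purple: (32 − 30)²/30 = 4/30 = 0.1333
brown: (14 − 12)²/12 = 4/12 = 0.3333
magenta: (31 − 30)²/30 = 1/30 = 0.0333
green: (13 − 12)²/12 = 1/12 = 0.0833
Sum = 1.583

1.583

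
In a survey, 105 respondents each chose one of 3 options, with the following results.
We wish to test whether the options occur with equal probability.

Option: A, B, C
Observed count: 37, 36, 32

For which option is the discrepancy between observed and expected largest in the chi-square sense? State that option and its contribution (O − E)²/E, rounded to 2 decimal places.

Expected count for each of the 3 categories: 105/3 = 35.
cat         O        E   (O−E)²/E
A          37       35      0.114
B          36       35      0.029
C          32       35      0.257
The largest term is for C: 0.26.

C, 0.26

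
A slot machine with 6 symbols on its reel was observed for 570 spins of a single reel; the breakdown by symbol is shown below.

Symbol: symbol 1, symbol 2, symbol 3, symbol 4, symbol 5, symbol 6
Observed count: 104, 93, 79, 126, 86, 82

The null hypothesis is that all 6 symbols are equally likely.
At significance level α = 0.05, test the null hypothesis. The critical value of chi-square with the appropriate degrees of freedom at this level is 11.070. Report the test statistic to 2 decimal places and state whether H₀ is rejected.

Expected count for each of the 6 categories: 570/6 = 95.
χ² = (104−95)²/95 + (93−95)²/95 + (79−95)²/95 + (126−95)²/95 + (86−95)²/95 + (82−95)²/95
   = 0.853 + 0.042 + 2.695 + 10.116 + 0.853 + 1.779
Sum = 16.34
df = 5. Since 16.34 > 11.070, we reject H₀.

16.34; reject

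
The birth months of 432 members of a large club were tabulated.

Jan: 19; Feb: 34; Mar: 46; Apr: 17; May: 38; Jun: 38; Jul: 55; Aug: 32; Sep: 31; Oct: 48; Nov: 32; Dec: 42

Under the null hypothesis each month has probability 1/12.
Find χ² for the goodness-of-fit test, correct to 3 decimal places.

Under H₀ each category has probability 1/12, so each expected count is 432/12 = 36.
χ² = (19−36)²/36 + (34−36)²/36 + (46−36)²/36 + (17−36)²/36 + (38−36)²/36 + (38−36)²/36 + (55−36)²/36 + (32−36)²/36 + (31−36)²/36 + (48−36)²/36 + (32−36)²/36 + (42−36)²/36
   = 8.0278 + 0.1111 + 2.7778 + 10.0278 + 0.1111 + 0.1111 + 10.0278 + 0.4444 + 0.6944 + 4.0000 + 0.4444 + 1.0000
Sum = 37.778

37.778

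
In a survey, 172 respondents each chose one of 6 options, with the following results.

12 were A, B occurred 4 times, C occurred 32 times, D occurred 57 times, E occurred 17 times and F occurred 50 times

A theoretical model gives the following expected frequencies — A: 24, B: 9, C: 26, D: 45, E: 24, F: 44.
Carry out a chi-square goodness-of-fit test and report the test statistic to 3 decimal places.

16.222

χ² = (12−24)²/24 + (4−9)²/9 + (32−26)²/26 + (57−45)²/45 + (17−24)²/24 + (50−44)²/44
   = 6.0000 + 2.7778 + 1.3846 + 3.2000 + 2.0417 + 0.8182
Sum = 16.222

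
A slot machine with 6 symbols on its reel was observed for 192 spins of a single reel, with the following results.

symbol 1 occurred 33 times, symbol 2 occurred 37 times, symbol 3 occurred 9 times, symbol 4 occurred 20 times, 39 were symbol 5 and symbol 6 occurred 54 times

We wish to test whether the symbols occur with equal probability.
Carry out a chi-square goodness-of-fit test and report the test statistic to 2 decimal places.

Expected count for each of the 6 categories: 192/6 = 32.
χ² = (33−32)²/32 + (37−32)²/32 + (9−32)²/32 + (20−32)²/32 + (39−32)²/32 + (54−32)²/32
   = 0.031 + 0.781 + 16.531 + 4.500 + 1.531 + 15.125
Sum = 38.50

38.50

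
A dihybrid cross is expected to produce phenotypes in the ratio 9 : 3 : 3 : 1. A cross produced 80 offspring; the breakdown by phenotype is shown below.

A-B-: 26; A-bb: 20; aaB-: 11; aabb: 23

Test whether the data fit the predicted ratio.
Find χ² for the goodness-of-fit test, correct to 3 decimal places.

75.556

Ratio total = 16. Expected counts: 80×9/16 = 45, 80×3/16 = 15, 80×3/16 = 15, 80×1/16 = 5.
A-B-: (26 − 45)²/45 = 361/45 = 8.0222
A-bb: (20 − 15)²/15 = 25/15 = 1.6667
aaB-: (11 − 15)²/15 = 16/15 = 1.0667
aabb: (23 − 5)²/5 = 324/5 = 64.8000
Sum = 75.556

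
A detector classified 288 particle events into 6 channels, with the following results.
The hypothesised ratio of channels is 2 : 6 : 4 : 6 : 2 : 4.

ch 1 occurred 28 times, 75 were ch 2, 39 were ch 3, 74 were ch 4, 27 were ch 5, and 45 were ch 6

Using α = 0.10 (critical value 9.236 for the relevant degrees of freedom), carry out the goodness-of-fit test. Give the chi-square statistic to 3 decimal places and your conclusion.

Ratio total = 24. Expected counts: 288×2/24 = 24, 288×6/24 = 72, 288×4/24 = 48, 288×6/24 = 72, 288×2/24 = 24, 288×4/24 = 48.
cat         O        E   (O−E)²/E
ch 1       28       24     0.6667
ch 2       75       72     0.1250
ch 3       39       48     1.6875
ch 4       74       72     0.0556
ch 5       27       24     0.3750
ch 6       45       48     0.1875
Sum = 3.097
df = 5. Since 3.097 < 9.236, we do not reject H₀.

3.097; do not reject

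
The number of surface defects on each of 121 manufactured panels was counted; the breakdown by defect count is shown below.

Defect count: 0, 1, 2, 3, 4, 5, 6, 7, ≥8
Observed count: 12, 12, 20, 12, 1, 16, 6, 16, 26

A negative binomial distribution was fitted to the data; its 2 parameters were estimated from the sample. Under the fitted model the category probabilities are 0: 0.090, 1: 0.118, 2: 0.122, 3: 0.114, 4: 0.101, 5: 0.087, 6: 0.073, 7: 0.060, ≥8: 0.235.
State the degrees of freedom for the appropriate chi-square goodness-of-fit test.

There are k = 9 categories and 2 parameters estimated from the data, so df = 9 − 1 − 2 = 6.

6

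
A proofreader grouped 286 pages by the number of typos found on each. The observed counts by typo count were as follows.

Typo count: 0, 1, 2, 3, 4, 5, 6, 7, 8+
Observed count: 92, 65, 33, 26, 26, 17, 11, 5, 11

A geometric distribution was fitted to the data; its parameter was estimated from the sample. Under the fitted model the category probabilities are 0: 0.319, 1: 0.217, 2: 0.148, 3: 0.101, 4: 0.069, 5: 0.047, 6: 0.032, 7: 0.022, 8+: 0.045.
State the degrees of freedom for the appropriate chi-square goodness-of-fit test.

7

There are k = 9 categories and 1 parameter estimated from the data, so df = 9 − 1 − 1 = 7.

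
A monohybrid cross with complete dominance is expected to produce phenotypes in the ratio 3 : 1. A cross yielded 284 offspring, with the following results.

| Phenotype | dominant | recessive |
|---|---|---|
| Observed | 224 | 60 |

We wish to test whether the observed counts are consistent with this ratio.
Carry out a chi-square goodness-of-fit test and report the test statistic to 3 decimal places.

2.272

Ratio total = 4. Expected counts: 284×3/4 = 213, 284×1/4 = 71.
cat            O        E   (O−E)²/E
dominant     224      213     0.5681
recessive     60       71     1.7042
Sum = 2.272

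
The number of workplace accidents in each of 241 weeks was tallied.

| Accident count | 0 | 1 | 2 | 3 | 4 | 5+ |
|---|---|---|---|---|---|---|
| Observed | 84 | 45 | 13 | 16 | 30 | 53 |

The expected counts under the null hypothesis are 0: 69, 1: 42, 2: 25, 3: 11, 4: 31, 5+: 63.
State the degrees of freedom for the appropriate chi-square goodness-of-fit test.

5

There are k = 6 categories and no parameters were estimated from the data, so df = 6 − 1 = 5.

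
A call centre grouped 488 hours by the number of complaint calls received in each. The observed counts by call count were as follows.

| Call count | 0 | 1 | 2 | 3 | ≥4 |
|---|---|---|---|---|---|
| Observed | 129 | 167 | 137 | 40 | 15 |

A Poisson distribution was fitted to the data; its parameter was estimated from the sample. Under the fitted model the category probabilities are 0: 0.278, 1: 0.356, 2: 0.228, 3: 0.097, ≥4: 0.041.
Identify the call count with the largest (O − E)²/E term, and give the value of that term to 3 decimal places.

2, 5.953

Expected counts E_i = n·p_i: 488×0.278 = 135.664, 488×0.356 = 173.728, 488×0.228 = 111.264, 488×0.097 = 47.336, 488×0.041 = 20.008.
χ² = (129−135.664)²/135.664 + (167−173.728)²/173.728 + (137−111.264)²/111.264 + (40−47.336)²/47.336 + (15−20.008)²/20.008
   = 0.3273 + 0.2606 + 5.9529 + 1.1369 + 1.2535
The largest term is for 2: 5.953.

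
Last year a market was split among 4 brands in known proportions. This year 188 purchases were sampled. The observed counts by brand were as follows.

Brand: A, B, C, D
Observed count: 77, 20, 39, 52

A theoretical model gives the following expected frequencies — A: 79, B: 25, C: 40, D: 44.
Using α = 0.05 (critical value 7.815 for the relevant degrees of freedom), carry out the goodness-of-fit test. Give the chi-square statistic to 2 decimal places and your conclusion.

2.53; do not reject

χ² = (77−79)²/79 + (20−25)²/25 + (39−40)²/40 + (52−44)²/44
   = 0.051 + 1.000 + 0.025 + 1.455
Sum = 2.53
df = 3. Since 2.53 < 7.815, we do not reject H₀.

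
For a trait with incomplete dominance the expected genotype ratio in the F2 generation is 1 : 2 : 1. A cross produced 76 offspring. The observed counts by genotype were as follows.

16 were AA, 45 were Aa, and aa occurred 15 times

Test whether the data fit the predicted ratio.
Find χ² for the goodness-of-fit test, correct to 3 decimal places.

Ratio total = 4. Expected counts: 76×1/4 = 19, 76×2/4 = 38, 76×1/4 = 19.
cat         O        E   (O−E)²/E
AA         16       19     0.4737
Aa         45       38     1.2895
aa         15       19     0.8421
Sum = 2.605

2.605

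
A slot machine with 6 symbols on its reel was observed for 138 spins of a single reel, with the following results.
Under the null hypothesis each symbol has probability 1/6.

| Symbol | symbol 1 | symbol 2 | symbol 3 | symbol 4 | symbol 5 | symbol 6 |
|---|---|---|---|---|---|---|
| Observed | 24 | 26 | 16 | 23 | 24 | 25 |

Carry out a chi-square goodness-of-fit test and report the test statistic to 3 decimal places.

Expected count for each of the 6 categories: 138/6 = 23.
χ² = (24−23)²/23 + (26−23)²/23 + (16−23)²/23 + (23−23)²/23 + (24−23)²/23 + (25−23)²/23
   = 0.0435 + 0.3913 + 2.1304 + 0.0000 + 0.0435 + 0.1739
Sum = 2.783

2.783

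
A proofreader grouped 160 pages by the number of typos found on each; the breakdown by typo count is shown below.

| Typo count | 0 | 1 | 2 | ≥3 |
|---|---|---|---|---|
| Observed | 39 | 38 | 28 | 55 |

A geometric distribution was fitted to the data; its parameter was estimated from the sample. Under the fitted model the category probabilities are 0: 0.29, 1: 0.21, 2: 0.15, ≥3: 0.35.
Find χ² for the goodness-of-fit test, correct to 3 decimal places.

Expected counts E_i = n·p_i: 160×0.29 = 46.4, 160×0.21 = 33.6, 160×0.15 = 24, 160×0.35 = 56.
χ² = (39−46.4)²/46.4 + (38−33.6)²/33.6 + (28−24)²/24 + (55−56)²/56
   = 1.1802 + 0.5762 + 0.6667 + 0.0179
Sum = 2.441

2.441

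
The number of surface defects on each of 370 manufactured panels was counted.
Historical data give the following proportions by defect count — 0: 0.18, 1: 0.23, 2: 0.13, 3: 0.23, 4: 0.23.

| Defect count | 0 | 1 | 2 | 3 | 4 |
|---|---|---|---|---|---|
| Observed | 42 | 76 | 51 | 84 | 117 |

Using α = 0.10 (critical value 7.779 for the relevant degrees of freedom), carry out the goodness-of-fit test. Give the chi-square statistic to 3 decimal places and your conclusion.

Expected counts E_i = n·p_i: 370×0.18 = 66.6, 370×0.23 = 85.1, 370×0.13 = 48.1, 370×0.23 = 85.1, 370×0.23 = 85.1.
χ² = (42−66.6)²/66.6 + (76−85.1)²/85.1 + (51−48.1)²/48.1 + (84−85.1)²/85.1 + (117−85.1)²/85.1
   = 9.0865 + 0.9731 + 0.1748 + 0.0142 + 11.9578
Sum = 22.206
df = 4. Since 22.206 > 7.779, we reject H₀.

22.206; reject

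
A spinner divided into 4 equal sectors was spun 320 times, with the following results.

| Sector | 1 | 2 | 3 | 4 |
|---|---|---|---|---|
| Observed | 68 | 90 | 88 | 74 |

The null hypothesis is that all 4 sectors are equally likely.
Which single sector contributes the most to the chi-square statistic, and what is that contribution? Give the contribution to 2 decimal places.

Under H₀ each category has probability 1/4, so each expected count is 320/4 = 80.
1: (68 − 80)²/80 = 144/80 = 1.800
2: (90 − 80)²/80 = 100/80 = 1.250
3: (88 − 80)²/80 = 64/80 = 0.800
4: (74 − 80)²/80 = 36/80 = 0.450
The largest term is for 1: 1.80.

1, 1.80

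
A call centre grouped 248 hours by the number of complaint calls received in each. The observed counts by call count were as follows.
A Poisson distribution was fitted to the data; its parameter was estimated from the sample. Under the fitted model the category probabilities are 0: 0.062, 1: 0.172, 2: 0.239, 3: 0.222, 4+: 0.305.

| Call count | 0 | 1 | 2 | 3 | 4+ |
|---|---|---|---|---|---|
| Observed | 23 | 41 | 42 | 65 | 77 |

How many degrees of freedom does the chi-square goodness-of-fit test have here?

There are k = 5 categories and 1 parameter estimated from the data, so df = 5 − 1 − 1 = 3.

3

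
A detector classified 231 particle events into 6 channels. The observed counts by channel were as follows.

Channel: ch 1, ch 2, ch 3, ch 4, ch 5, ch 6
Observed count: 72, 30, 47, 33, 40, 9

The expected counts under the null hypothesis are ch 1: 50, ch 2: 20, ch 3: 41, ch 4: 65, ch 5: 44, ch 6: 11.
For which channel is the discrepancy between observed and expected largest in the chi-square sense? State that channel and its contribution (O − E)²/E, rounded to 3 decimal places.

χ² = (72−50)²/50 + (30−20)²/20 + (47−41)²/41 + (33−65)²/65 + (40−44)²/44 + (9−11)²/11
   = 9.6800 + 5.0000 + 0.8780 + 15.7538 + 0.3636 + 0.3636
The largest term is for ch 4: 15.754.

ch 4, 15.754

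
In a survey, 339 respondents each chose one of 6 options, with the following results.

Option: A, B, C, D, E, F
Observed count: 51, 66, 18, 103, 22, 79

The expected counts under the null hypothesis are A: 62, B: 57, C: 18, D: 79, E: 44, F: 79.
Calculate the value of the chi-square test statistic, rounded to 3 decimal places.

21.664

χ² = (51−62)²/62 + (66−57)²/57 + (18−18)²/18 + (103−79)²/79 + (22−44)²/44 + (79−79)²/79
   = 1.9516 + 1.4211 + 0.0000 + 7.2911 + 11.0000 + 0.0000
Sum = 21.664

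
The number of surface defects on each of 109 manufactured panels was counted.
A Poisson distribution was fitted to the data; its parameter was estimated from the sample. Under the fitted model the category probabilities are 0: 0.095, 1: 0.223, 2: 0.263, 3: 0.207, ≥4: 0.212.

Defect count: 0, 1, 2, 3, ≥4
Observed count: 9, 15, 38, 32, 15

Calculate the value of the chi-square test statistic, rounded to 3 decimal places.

Expected counts E_i = n·p_i: 109×0.095 = 10.355, 109×0.223 = 24.307, 109×0.263 = 28.667, 109×0.207 = 22.563, 109×0.212 = 23.108.
χ² = (9−10.355)²/10.355 + (15−24.307)²/24.307 + (38−28.667)²/28.667 + (32−22.563)²/22.563 + (15−23.108)²/23.108
   = 0.1773 + 3.5636 + 3.0385 + 3.9470 + 2.8449
Sum = 13.571

13.571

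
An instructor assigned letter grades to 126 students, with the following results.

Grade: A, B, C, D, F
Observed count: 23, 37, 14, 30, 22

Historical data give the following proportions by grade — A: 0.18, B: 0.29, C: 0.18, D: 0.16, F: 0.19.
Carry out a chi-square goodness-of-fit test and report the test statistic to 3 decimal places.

Expected counts E_i = n·p_i: 126×0.18 = 22.68, 126×0.29 = 36.54, 126×0.18 = 22.68, 126×0.16 = 20.16, 126×0.19 = 23.94.
χ² = (23−22.68)²/22.68 + (37−36.54)²/36.54 + (14−22.68)²/22.68 + (30−20.16)²/20.16 + (22−23.94)²/23.94
   = 0.0045 + 0.0058 + 3.3220 + 4.8029 + 0.1572
Sum = 8.292

8.292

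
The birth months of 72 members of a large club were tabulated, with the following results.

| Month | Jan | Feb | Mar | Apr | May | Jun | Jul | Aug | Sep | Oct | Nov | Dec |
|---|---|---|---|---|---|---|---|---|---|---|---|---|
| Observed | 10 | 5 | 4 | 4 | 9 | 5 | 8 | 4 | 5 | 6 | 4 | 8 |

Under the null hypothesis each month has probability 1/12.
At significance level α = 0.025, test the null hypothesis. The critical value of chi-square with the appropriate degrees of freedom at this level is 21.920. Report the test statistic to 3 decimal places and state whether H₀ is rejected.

8.667; do not reject

Expected count for each of the 12 categories: 72/12 = 6.
cat         O        E   (O−E)²/E
Jan        10        6     2.6667
Feb         5        6     0.1667
Mar         4        6     0.6667
Apr         4        6     0.6667
May         9        6     1.5000
Jun         5        6     0.1667
Jul         8        6     0.6667
Aug         4        6     0.6667
Sep         5        6     0.1667
Oct         6        6     0.0000
Nov         4        6     0.6667
Dec         8        6     0.6667
Sum = 8.667
df = 11. Since 8.667 < 21.920, we do not reject H₀.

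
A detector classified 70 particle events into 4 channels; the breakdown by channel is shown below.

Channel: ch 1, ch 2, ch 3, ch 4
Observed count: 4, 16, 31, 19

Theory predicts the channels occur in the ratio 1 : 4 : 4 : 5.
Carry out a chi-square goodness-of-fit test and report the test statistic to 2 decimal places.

Ratio total = 14. Expected counts: 70×1/14 = 5, 70×4/14 = 20, 70×4/14 = 20, 70×5/14 = 25.
χ² = (4−5)²/5 + (16−20)²/20 + (31−20)²/20 + (19−25)²/25
   = 0.200 + 0.800 + 6.050 + 1.440
Sum = 8.49

8.49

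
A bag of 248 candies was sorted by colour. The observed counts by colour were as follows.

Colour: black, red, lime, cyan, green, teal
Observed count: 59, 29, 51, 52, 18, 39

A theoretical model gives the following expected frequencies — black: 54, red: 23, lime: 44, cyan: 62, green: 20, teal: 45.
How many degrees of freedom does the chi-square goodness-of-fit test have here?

There are k = 6 categories and no parameters were estimated from the data, so df = 6 − 1 = 5.

5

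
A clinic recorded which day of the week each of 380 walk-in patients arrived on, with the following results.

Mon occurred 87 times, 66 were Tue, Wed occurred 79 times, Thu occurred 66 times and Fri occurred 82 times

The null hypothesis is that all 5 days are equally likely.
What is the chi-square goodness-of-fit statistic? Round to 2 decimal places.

Under H₀ each category has probability 1/5, so each expected count is 380/5 = 76.
χ² = (87−76)²/76 + (66−76)²/76 + (79−76)²/76 + (66−76)²/76 + (82−76)²/76
   = 1.592 + 1.316 + 0.118 + 1.316 + 0.474
Sum = 4.82

4.82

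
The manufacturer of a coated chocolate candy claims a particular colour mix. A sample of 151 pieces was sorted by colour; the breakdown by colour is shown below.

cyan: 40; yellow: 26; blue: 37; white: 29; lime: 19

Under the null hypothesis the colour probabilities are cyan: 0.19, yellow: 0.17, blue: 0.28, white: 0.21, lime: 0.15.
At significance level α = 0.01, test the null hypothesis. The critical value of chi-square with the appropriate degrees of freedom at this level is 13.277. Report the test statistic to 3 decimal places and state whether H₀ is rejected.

Expected counts E_i = n·p_i: 151×0.19 = 28.69, 151×0.17 = 25.67, 151×0.28 = 42.28, 151×0.21 = 31.71, 151×0.15 = 22.65.
cat         O        E   (O−E)²/E
cyan       40    28.69     4.4586
yellow     26    25.67     0.0042
blue       37    42.28     0.6594
white      29    31.71     0.2316
lime       19    22.65     0.5882
Sum = 5.942
df = 4. Since 5.942 < 13.277, we do not reject H₀.

5.942; do not reject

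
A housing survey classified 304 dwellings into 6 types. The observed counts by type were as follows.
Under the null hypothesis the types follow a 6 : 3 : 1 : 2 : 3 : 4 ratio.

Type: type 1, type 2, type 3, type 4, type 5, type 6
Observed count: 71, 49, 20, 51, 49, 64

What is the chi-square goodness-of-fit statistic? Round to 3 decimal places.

Ratio total = 19. Expected counts: 304×6/19 = 96, 304×3/19 = 48, 304×1/19 = 16, 304×2/19 = 32, 304×3/19 = 48, 304×4/19 = 64.
type 1: (71 − 96)²/96 = 625/96 = 6.5104
type 2: (49 − 48)²/48 = 1/48 = 0.0208
type 3: (20 − 16)²/16 = 16/16 = 1.0000
type 4: (51 − 32)²/32 = 361/32 = 11.2813
type 5: (49 − 48)²/48 = 1/48 = 0.0208
type 6: (64 − 64)²/64 = 0/64 = 0.0000
Sum = 18.833

18.833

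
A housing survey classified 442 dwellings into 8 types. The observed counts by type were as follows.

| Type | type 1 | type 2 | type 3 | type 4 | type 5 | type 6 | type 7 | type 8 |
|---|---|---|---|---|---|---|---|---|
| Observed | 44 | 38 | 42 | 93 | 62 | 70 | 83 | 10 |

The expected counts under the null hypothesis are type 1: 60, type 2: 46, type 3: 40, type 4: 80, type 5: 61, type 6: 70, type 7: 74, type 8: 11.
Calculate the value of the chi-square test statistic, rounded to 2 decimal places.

type 1: (44 − 60)²/60 = 256/60 = 4.267
type 2: (38 − 46)²/46 = 64/46 = 1.391
type 3: (42 − 40)²/40 = 4/40 = 0.100
type 4: (93 − 80)²/80 = 169/80 = 2.113
type 5: (62 − 61)²/61 = 1/61 = 0.016
type 6: (70 − 70)²/70 = 0/70 = 0.000
type 7: (83 − 74)²/74 = 81/74 = 1.095
type 8: (10 − 11)²/11 = 1/11 = 0.091
Sum = 9.07

9.07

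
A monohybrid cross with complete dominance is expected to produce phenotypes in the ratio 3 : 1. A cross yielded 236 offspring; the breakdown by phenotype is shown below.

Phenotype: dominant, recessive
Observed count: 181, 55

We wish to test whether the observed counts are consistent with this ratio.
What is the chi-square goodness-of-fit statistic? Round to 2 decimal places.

0.36

Ratio total = 4. Expected counts: 236×3/4 = 177, 236×1/4 = 59.
cat            O        E   (O−E)²/E
dominant     181      177      0.090
recessive     55       59      0.271
Sum = 0.36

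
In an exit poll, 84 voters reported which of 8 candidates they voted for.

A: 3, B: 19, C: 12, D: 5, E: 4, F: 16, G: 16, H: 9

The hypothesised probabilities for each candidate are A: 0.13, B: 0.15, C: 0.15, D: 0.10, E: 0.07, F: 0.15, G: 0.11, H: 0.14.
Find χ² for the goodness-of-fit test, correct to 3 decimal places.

17.512

Expected counts E_i = n·p_i: 84×0.13 = 10.92, 84×0.15 = 12.6, 84×0.15 = 12.6, 84×0.10 = 8.4, 84×0.07 = 5.88, 84×0.15 = 12.6, 84×0.11 = 9.24, 84×0.14 = 11.76.
χ² = (3−10.92)²/10.92 + (19−12.6)²/12.6 + (12−12.6)²/12.6 + (5−8.4)²/8.4 + (4−5.88)²/5.88 + (16−12.6)²/12.6 + (16−9.24)²/9.24 + (9−11.76)²/11.76
   = 5.7442 + 3.2508 + 0.0286 + 1.3762 + 0.6011 + 0.9175 + 4.9456 + 0.6478
Sum = 17.512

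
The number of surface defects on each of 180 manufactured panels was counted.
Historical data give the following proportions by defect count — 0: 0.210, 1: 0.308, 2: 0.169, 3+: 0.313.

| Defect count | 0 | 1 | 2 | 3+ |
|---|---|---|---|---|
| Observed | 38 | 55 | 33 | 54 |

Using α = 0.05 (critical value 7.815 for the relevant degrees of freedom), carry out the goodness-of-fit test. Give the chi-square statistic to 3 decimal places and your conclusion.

0.321; do not reject

Expected counts E_i = n·p_i: 180×0.210 = 37.8, 180×0.308 = 55.44, 180×0.169 = 30.42, 180×0.313 = 56.34.
0: (38 − 37.8)²/37.8 = 0.04/37.8 = 0.0011
1: (55 − 55.44)²/55.44 = 0.1936/55.44 = 0.0035
2: (33 − 30.42)²/30.42 = 6.6564/30.42 = 0.2188
3+: (54 − 56.34)²/56.34 = 5.4756/56.34 = 0.0972
Sum = 0.321
df = 3. Since 0.321 < 7.815, we do not reject H₀.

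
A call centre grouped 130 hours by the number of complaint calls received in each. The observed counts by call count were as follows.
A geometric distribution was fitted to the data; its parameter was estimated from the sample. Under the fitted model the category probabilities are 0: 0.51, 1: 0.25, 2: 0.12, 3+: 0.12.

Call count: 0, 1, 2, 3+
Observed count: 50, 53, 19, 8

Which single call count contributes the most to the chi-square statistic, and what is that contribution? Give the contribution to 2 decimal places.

1, 12.93

Expected counts E_i = n·p_i: 130×0.51 = 66.3, 130×0.25 = 32.5, 130×0.12 = 15.6, 130×0.12 = 15.6.
0: (50 − 66.3)²/66.3 = 265.69/66.3 = 4.007
1: (53 − 32.5)²/32.5 = 420.25/32.5 = 12.931
2: (19 − 15.6)²/15.6 = 11.56/15.6 = 0.741
3+: (8 − 15.6)²/15.6 = 57.76/15.6 = 3.703
The largest term is for 1: 12.93.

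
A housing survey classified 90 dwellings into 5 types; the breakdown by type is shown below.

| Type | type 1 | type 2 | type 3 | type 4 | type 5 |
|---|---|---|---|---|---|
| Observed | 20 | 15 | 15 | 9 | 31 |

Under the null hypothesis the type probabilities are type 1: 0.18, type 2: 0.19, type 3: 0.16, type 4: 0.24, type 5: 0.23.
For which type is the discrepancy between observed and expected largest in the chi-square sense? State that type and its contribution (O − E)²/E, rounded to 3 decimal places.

Expected counts E_i = n·p_i: 90×0.18 = 16.2, 90×0.19 = 17.1, 90×0.16 = 14.4, 90×0.24 = 21.6, 90×0.23 = 20.7.
type 1: (20 − 16.2)²/16.2 = 14.44/16.2 = 0.8914
type 2: (15 − 17.1)²/17.1 = 4.41/17.1 = 0.2579
type 3: (15 − 14.4)²/14.4 = 0.36/14.4 = 0.0250
type 4: (9 − 21.6)²/21.6 = 158.76/21.6 = 7.3500
type 5: (31 − 20.7)²/20.7 = 106.09/20.7 = 5.1251
The largest term is for type 4: 7.350.

type 4, 7.350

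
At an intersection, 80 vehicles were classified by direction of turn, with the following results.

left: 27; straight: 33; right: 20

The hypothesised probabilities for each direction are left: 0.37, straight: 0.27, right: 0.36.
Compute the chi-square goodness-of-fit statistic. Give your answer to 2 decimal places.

8.93

Expected counts E_i = n·p_i: 80×0.37 = 29.6, 80×0.27 = 21.6, 80×0.36 = 28.8.
cat           O        E   (O−E)²/E
left         27     29.6      0.228
straight     33     21.6      6.017
right        20     28.8      2.689
Sum = 8.93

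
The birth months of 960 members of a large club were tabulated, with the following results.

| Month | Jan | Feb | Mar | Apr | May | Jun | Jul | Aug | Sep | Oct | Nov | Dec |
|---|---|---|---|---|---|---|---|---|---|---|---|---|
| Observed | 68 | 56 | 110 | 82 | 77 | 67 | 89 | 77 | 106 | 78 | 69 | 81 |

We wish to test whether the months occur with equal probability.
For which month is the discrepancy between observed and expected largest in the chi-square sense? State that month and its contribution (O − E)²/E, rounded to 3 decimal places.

Expected count for each of the 12 categories: 960/12 = 80.
cat         O        E   (O−E)²/E
Jan        68       80     1.8000
Feb        56       80     7.2000
Mar       110       80    11.2500
Apr        82       80     0.0500
May        77       80     0.1125
Jun        67       80     2.1125
Jul        89       80     1.0125
Aug        77       80     0.1125
Sep       106       80     8.4500
Oct        78       80     0.0500
Nov        69       80     1.5125
Dec        81       80     0.0125
The largest term is for Mar: 11.250.

Mar, 11.250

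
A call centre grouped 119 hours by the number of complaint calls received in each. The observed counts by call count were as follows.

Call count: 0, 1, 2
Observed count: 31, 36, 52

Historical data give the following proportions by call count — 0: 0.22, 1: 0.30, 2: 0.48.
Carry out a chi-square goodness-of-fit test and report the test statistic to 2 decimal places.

Expected counts E_i = n·p_i: 119×0.22 = 26.18, 119×0.30 = 35.7, 119×0.48 = 57.12.
χ² = (31−26.18)²/26.18 + (36−35.7)²/35.7 + (52−57.12)²/57.12
   = 0.887 + 0.003 + 0.459
Sum = 1.35

1.35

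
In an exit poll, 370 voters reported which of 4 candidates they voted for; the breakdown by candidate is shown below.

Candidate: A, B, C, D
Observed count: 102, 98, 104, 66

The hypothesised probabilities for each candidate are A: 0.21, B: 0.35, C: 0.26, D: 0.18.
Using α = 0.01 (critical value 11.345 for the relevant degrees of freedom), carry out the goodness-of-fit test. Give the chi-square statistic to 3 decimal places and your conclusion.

Expected counts E_i = n·p_i: 370×0.21 = 77.7, 370×0.35 = 129.5, 370×0.26 = 96.2, 370×0.18 = 66.6.
A: (102 − 77.7)²/77.7 = 590.49/77.7 = 7.5996
B: (98 − 129.5)²/129.5 = 992.25/129.5 = 7.6622
C: (104 − 96.2)²/96.2 = 60.84/96.2 = 0.6324
D: (66 − 66.6)²/66.6 = 0.36/66.6 = 0.0054
Sum = 15.900
df = 3. Since 15.900 > 11.345, we reject H₀.

15.900; reject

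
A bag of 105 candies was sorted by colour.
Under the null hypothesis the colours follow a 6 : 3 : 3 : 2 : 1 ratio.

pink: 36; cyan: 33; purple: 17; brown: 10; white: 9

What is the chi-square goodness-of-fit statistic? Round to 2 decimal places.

10.19

Ratio total = 15. Expected counts: 105×6/15 = 42, 105×3/15 = 21, 105×3/15 = 21, 105×2/15 = 14, 105×1/15 = 7.
cat         O        E   (O−E)²/E
pink       36       42      0.857
cyan       33       21      6.857
purple     17       21      0.762
brown      10       14      1.143
white       9        7      0.571
Sum = 10.19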